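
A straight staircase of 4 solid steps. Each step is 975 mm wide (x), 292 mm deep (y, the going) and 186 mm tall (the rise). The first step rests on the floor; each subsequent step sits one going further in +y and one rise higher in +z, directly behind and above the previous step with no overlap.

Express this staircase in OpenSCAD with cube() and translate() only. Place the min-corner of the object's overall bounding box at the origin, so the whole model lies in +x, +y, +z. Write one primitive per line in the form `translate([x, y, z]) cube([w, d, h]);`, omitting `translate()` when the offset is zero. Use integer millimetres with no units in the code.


cube([975, 292, 186]);
translate([0, 292, 186]) cube([975, 292, 186]);
translate([0, 584, 372]) cube([975, 292, 186]);
translate([0, 876, 558]) cube([975, 292, 186]);


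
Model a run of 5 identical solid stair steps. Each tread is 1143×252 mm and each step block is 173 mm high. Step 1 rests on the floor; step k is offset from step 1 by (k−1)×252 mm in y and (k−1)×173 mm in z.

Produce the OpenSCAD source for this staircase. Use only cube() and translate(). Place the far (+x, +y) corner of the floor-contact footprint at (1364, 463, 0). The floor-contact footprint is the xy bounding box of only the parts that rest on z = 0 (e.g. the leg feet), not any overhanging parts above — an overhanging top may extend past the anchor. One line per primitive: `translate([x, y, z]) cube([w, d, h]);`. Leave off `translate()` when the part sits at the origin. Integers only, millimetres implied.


translate([221, 211, 0]) cube([1143, 252, 173]);
translate([221, 463, 173]) cube([1143, 252, 173]);
translate([221, 715, 346]) cube([1143, 252, 173]);
translate([221, 967, 519]) cube([1143, 252, 173]);
translate([221, 1219, 692]) cube([1143, 252, 173]);


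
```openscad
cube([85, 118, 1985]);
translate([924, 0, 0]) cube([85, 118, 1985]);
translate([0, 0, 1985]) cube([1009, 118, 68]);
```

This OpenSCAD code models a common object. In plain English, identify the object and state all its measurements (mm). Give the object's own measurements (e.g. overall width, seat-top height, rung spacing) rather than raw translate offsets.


A door frame. The clear opening is 839 mm wide and 1985 mm high. Two 85 mm wide jambs, 118 mm deep, stand either side of the opening from the floor to the top of the opening. A 68 mm thick head sits across the top of both jambs, spanning the full outside width of the frame.


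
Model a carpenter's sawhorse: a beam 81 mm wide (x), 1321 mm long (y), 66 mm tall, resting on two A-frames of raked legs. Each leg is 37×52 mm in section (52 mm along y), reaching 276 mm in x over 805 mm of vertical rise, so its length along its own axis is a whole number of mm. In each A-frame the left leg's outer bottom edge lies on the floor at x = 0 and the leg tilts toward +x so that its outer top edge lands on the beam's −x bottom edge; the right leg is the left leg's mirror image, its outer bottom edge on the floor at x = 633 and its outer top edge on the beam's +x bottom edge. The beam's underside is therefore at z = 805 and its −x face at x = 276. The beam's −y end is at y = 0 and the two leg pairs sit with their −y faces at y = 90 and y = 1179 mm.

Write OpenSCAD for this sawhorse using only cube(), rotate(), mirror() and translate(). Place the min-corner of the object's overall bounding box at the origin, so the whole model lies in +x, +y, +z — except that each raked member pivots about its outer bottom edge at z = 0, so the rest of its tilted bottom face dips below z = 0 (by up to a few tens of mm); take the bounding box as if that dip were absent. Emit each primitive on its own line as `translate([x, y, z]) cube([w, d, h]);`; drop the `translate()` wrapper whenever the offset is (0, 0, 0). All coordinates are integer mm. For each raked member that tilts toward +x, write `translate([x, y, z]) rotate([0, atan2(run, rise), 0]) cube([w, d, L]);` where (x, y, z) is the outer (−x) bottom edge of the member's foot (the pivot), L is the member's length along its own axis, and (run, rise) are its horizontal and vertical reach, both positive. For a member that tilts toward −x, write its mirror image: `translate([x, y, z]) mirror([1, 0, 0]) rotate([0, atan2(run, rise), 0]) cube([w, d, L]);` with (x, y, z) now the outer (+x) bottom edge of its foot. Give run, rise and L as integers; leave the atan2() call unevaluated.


translate([276, 0, 805]) cube([81, 1321, 66]);
translate([0, 90, 0]) rotate([0, atan2(276, 805), 0]) cube([37, 52, 851]);
translate([633, 90, 0]) mirror([1, 0, 0]) rotate([0, atan2(276, 805), 0]) cube([37, 52, 851]);
translate([0, 1179, 0]) rotate([0, atan2(276, 805), 0]) cube([37, 52, 851]);
translate([633, 1179, 0]) mirror([1, 0, 0]) rotate([0, atan2(276, 805), 0]) cube([37, 52, 851]);


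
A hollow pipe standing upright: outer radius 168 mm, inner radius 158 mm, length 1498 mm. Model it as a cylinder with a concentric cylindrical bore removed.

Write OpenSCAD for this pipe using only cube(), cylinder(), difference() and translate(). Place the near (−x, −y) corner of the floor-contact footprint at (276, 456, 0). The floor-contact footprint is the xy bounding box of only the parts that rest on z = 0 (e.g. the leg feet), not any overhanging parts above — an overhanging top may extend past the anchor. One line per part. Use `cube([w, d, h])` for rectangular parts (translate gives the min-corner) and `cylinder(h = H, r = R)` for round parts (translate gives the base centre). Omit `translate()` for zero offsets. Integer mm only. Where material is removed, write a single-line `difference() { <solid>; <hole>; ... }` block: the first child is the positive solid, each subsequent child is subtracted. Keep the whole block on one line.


difference() { translate([444, 624, 0]) cylinder(h = 1498, r = 168); translate([444, 624, 0]) cylinder(h = 1498, r = 158); }


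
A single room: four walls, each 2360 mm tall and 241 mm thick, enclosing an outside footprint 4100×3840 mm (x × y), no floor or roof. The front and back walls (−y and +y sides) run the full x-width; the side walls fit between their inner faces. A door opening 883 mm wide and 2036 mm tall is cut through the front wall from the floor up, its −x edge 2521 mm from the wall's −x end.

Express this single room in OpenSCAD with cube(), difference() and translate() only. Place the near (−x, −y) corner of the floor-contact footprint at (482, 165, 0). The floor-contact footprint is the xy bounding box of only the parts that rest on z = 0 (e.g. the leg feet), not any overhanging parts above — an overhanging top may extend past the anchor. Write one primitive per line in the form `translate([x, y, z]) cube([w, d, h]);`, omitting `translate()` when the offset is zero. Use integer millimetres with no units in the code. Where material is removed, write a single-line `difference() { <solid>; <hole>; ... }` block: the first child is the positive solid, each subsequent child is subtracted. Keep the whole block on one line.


difference() { translate([482, 165, 0]) cube([4100, 241, 2360]); translate([3003, 165, 0]) cube([883, 241, 2036]); }
translate([482, 3764, 0]) cube([4100, 241, 2360]);
translate([482, 406, 0]) cube([241, 3358, 2360]);
translate([4341, 406, 0]) cube([241, 3358, 2360]);


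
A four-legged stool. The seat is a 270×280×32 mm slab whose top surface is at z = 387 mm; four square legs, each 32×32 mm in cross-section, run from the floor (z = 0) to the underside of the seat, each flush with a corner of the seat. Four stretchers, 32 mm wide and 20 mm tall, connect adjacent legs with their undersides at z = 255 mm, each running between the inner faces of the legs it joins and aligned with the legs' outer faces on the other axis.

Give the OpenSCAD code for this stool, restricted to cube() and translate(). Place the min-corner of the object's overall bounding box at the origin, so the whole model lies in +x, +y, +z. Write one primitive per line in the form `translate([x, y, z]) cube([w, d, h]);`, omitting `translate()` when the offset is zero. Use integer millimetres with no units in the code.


translate([0, 0, 355]) cube([270, 280, 32]);
cube([32, 32, 355]);
translate([238, 0, 0]) cube([32, 32, 355]);
translate([0, 248, 0]) cube([32, 32, 355]);
translate([238, 248, 0]) cube([32, 32, 355]);
translate([32, 0, 255]) cube([206, 32, 20]);
translate([32, 248, 255]) cube([206, 32, 20]);
translate([0, 32, 255]) cube([32, 216, 20]);
translate([238, 32, 255]) cube([32, 216, 20]);


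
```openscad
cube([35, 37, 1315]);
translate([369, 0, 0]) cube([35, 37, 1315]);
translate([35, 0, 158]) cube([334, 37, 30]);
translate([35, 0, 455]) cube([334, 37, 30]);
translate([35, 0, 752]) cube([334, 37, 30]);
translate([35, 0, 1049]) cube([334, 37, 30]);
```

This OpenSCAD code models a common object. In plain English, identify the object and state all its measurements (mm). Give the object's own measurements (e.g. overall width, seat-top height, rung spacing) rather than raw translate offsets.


A straight ladder. Two 35×37 mm vertical rails, 1315 mm tall, stand 404 mm apart (outside-to-outside) with their front faces coplanar on the −y side. 4 rungs, each 37 mm deep and 30 mm tall, span between the inner faces of the rails, front faces flush with the rails. The lowest rung's underside is at z = 158 mm and rungs are spaced 297 mm apart (underside to underside).


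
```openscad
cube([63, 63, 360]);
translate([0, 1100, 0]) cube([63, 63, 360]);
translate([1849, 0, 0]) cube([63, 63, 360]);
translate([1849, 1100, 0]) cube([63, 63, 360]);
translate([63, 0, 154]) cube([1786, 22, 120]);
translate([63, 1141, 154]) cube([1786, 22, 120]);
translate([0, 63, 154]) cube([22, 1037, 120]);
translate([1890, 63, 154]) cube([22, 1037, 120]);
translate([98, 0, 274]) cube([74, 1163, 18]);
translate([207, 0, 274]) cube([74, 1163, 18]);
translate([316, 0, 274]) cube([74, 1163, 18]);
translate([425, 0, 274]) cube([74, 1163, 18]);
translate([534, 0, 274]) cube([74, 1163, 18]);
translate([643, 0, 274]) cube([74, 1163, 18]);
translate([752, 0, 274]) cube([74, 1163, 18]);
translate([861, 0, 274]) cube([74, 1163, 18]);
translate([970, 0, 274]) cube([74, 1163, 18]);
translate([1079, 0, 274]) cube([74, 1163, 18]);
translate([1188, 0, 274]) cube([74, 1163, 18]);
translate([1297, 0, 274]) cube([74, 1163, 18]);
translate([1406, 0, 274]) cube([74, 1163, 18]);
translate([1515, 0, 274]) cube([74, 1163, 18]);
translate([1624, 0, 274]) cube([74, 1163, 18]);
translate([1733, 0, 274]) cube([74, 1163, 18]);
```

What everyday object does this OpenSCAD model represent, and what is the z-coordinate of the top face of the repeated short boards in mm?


A bed frame. The slat-top height is 292 mm.

Four posts, four rails, and a row of slats — a bed frame. Slats sit on the rails at z = 154 + 120 = 274; with slat thickness 18, the top is 292 mm.


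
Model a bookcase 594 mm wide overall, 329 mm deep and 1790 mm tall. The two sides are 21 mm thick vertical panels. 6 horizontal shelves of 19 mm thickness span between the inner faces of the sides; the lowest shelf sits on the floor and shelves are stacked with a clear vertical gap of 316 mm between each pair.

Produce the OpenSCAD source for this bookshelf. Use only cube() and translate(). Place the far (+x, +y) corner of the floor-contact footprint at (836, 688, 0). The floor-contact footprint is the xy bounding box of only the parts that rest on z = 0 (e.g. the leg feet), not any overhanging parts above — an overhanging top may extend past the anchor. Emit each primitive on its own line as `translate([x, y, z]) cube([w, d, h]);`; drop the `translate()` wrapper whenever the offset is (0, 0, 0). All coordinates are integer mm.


translate([242, 359, 0]) cube([21, 329, 1790]);
translate([815, 359, 0]) cube([21, 329, 1790]);
translate([263, 359, 0]) cube([552, 329, 19]);
translate([263, 359, 335]) cube([552, 329, 19]);
translate([263, 359, 670]) cube([552, 329, 19]);
translate([263, 359, 1005]) cube([552, 329, 19]);
translate([263, 359, 1340]) cube([552, 329, 19]);
translate([263, 359, 1675]) cube([552, 329, 19]);


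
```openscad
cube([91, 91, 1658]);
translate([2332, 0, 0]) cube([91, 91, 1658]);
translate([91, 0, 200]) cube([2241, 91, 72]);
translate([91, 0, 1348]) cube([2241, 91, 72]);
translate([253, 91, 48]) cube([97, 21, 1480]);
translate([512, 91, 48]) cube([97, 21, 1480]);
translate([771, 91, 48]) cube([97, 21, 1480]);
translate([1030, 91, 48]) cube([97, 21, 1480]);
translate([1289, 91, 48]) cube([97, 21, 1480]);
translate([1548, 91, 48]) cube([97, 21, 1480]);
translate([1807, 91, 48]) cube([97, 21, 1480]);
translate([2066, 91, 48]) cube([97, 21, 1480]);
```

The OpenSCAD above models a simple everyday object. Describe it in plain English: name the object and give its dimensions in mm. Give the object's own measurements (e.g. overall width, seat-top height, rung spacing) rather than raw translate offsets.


A fence section. Two 91×91 mm posts, 1658 mm tall, stand on the floor with a clear span of 2241 mm between their inner faces. Two horizontal rails of 91×72 mm section span the gap between the posts with their undersides at z = 200 mm and z = 1348 mm, flush with the posts' −y face. 8 pickets, each 97 mm wide, 21 mm thick and 1480 mm tall, are fixed to the +y face of the rails with their bottoms at z = 48 mm, spaced across the span with a 162 mm gap after the −x post and between neighbouring pickets, with 169 mm left before the +x post.


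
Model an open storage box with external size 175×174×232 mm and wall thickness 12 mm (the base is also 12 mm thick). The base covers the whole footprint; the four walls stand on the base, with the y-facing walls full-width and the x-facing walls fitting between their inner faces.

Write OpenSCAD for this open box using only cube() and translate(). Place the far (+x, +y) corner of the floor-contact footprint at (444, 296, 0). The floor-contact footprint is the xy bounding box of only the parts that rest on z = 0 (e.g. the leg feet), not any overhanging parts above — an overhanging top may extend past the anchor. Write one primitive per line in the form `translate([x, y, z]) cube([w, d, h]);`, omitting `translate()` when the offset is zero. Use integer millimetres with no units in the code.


translate([269, 122, 0]) cube([175, 174, 12]);
translate([269, 122, 12]) cube([175, 12, 220]);
translate([269, 284, 12]) cube([175, 12, 220]);
translate([269, 134, 12]) cube([12, 150, 220]);
translate([432, 134, 12]) cube([12, 150, 220]);


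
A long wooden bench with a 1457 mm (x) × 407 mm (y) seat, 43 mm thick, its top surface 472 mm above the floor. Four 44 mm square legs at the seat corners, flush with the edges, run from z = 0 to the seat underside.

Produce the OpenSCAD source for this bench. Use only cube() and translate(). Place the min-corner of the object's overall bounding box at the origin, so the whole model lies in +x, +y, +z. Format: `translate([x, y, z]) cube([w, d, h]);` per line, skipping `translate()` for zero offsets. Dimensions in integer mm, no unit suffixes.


translate([0, 0, 429]) cube([1457, 407, 43]);
cube([44, 44, 429]);
translate([0, 363, 0]) cube([44, 44, 429]);
translate([1413, 0, 0]) cube([44, 44, 429]);
translate([1413, 363, 0]) cube([44, 44, 429]);


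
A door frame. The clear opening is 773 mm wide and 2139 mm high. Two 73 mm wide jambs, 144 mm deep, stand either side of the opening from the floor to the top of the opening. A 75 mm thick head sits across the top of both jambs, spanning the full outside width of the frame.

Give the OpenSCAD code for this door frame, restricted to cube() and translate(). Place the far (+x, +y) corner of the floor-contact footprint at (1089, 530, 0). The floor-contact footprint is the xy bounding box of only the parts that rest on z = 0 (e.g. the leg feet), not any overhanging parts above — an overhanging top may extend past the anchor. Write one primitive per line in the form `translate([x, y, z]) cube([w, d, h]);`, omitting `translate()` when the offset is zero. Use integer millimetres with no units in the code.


translate([170, 386, 0]) cube([73, 144, 2139]);
translate([1016, 386, 0]) cube([73, 144, 2139]);
translate([170, 386, 2139]) cube([919, 144, 75]);


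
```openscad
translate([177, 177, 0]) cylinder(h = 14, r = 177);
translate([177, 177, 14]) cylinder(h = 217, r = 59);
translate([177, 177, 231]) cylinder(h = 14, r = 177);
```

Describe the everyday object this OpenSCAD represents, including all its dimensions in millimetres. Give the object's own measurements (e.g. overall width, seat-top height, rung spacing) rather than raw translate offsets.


A spool: two coaxial disc flanges of radius 177 mm and thickness 14 mm, joined by a core cylinder of radius 59 mm and height 217 mm. The lower flange rests on z = 0 and the three cylinders share a vertical axis.


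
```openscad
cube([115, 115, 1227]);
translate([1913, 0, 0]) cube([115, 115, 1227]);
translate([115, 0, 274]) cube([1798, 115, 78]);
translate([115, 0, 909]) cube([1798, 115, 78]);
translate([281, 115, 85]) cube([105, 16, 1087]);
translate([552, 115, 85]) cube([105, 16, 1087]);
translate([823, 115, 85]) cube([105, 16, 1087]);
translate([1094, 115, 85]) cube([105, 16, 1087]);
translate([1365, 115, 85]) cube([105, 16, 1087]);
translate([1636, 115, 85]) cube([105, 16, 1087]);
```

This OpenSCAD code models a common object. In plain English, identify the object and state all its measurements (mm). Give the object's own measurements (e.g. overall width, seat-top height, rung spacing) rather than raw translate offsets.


A fence section. Two 115×115 mm posts, 1227 mm tall, stand on the floor with a clear span of 1798 mm between their inner faces. Two horizontal rails of 115×78 mm section span the gap between the posts with their undersides at z = 274 mm and z = 909 mm, flush with the posts' −y face. 6 pickets, each 105 mm wide, 16 mm thick and 1087 mm tall, are fixed to the +y face of the rails with their bottoms at z = 85 mm, spaced across the span with a 166 mm gap after the −x post and between neighbouring pickets, with 172 mm left before the +x post.


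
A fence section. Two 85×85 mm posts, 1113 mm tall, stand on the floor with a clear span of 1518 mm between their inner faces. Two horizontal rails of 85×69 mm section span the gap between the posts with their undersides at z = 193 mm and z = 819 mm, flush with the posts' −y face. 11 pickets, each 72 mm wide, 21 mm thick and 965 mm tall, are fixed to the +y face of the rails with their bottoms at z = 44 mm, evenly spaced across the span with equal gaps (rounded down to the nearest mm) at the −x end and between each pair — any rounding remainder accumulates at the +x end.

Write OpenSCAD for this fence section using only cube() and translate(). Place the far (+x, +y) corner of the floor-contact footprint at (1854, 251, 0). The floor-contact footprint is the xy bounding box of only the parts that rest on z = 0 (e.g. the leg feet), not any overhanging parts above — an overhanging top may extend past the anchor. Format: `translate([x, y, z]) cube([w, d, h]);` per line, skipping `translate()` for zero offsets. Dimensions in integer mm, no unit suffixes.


translate([166, 166, 0]) cube([85, 85, 1113]);
translate([1769, 166, 0]) cube([85, 85, 1113]);
translate([251, 166, 193]) cube([1518, 85, 69]);
translate([251, 166, 819]) cube([1518, 85, 69]);
translate([311, 251, 44]) cube([72, 21, 965]);
translate([443, 251, 44]) cube([72, 21, 965]);
translate([575, 251, 44]) cube([72, 21, 965]);
translate([707, 251, 44]) cube([72, 21, 965]);
translate([839, 251, 44]) cube([72, 21, 965]);
translate([971, 251, 44]) cube([72, 21, 965]);
translate([1103, 251, 44]) cube([72, 21, 965]);
translate([1235, 251, 44]) cube([72, 21, 965]);
translate([1367, 251, 44]) cube([72, 21, 965]);
translate([1499, 251, 44]) cube([72, 21, 965]);
translate([1631, 251, 44]) cube([72, 21, 965]);


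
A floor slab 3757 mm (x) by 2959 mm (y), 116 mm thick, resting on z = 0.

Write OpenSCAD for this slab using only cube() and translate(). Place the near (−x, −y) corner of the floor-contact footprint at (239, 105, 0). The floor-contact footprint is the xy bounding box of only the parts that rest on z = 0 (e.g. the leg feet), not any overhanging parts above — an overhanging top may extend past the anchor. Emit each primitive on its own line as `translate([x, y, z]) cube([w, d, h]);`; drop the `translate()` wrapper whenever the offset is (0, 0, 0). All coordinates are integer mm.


translate([239, 105, 0]) cube([3757, 2959, 116]);


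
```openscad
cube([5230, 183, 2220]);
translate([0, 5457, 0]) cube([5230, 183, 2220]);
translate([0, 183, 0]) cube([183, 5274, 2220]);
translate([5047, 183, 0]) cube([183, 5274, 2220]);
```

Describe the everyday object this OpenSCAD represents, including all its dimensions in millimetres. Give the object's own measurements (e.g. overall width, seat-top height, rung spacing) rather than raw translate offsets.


The wall frame of a small rectangular building: four walls, each 2220 mm tall and 183 mm thick, enclosing a footprint 5230 mm (x) by 5640 mm (y) outside-to-outside, with no floor or roof. The front and back walls (the −y and +y sides) span the full width; the two side walls fit between them.


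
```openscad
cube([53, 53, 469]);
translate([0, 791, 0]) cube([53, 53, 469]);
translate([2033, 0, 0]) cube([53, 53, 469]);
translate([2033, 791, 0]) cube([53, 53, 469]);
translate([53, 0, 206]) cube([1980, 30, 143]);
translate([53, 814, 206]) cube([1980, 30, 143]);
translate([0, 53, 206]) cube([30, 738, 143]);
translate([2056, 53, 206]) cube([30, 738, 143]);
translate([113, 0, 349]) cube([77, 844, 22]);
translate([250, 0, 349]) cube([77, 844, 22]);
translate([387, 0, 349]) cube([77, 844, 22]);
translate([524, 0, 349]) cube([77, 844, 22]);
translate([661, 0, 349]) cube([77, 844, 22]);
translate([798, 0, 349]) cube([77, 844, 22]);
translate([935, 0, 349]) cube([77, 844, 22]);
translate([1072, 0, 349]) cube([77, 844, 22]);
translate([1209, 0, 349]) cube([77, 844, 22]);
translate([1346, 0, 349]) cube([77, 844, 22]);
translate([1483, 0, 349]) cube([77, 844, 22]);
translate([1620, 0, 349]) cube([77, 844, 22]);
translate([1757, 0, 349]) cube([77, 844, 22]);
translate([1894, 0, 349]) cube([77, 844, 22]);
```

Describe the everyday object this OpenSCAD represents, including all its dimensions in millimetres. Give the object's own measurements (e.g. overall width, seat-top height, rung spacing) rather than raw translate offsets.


A bed frame 2086 mm long (x) by 844 mm wide (y). Four 53×53 mm corner posts, 469 mm tall, at the corners of the footprint. Four rails of 30 mm thickness and 143 mm height run between adjacent posts with their undersides at z = 206 mm, their outer faces flush with the outside of the frame (the two x-running rails run between the posts' inner faces; the two y-running rails run between the posts' inner faces). 14 slats, each 77 mm wide (x) and 22 mm thick, lie across the top of the two x-running rails, running the full 844 mm width of the frame in y; along x they sit between the end posts with a 60 mm gap after the −x posts and between neighbouring slats, leaving 62 mm before the +x posts.


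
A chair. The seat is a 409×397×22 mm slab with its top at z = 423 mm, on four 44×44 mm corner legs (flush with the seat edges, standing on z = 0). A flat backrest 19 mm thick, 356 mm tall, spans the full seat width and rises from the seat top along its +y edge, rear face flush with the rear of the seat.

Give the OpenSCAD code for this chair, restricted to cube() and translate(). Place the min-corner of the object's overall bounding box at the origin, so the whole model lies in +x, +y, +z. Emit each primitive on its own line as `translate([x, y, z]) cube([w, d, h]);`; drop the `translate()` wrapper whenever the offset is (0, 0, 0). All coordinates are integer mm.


translate([0, 0, 401]) cube([409, 397, 22]);
cube([44, 44, 401]);
translate([365, 0, 0]) cube([44, 44, 401]);
translate([0, 353, 0]) cube([44, 44, 401]);
translate([365, 353, 0]) cube([44, 44, 401]);
translate([0, 378, 423]) cube([409, 19, 356]);


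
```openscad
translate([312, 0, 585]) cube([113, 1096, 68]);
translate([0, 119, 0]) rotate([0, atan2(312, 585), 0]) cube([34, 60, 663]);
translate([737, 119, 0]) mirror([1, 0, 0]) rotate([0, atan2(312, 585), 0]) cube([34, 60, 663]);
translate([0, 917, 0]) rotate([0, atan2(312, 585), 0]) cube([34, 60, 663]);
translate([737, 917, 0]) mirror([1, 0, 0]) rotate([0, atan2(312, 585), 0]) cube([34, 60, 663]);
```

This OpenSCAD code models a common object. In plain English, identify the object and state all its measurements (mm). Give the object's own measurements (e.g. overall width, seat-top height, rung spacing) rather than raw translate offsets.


A sawhorse. A 113×1096×68 mm beam (x, y, z) sits on two A-frame leg pairs. Each pair is two raked legs of 34×60 mm section (60 mm along y) splaying symmetrically in x. Each leg rises 585 mm vertically over 312 mm of horizontal reach and is 663 mm long along its own axis. Every leg's outer bottom edge rests on the floor and its outer top edge meets a bottom edge of the beam — the left legs (tilting toward +x) meet the beam's −x bottom edge, the right legs (their mirror images, tilting toward −x) meet its +x bottom edge — so the leg tops tuck under the beam, the beam's underside is 585 mm above the floor, and the feet are 737 mm apart outside-to-outside with the beam centred between them. The two leg pairs are set in 119 mm from either end of the beam.


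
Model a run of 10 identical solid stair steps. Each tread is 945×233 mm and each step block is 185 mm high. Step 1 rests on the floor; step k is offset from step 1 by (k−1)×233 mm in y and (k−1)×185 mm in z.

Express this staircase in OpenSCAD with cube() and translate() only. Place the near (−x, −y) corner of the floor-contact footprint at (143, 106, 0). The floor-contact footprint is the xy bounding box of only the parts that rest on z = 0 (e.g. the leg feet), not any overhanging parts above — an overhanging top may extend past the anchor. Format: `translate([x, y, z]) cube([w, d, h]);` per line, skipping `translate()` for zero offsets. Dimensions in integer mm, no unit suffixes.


translate([143, 106, 0]) cube([945, 233, 185]);
translate([143, 339, 185]) cube([945, 233, 185]);
translate([143, 572, 370]) cube([945, 233, 185]);
translate([143, 805, 555]) cube([945, 233, 185]);
translate([143, 1038, 740]) cube([945, 233, 185]);
translate([143, 1271, 925]) cube([945, 233, 185]);
translate([143, 1504, 1110]) cube([945, 233, 185]);
translate([143, 1737, 1295]) cube([945, 233, 185]);
translate([143, 1970, 1480]) cube([945, 233, 185]);
translate([143, 2203, 1665]) cube([945, 233, 185]);


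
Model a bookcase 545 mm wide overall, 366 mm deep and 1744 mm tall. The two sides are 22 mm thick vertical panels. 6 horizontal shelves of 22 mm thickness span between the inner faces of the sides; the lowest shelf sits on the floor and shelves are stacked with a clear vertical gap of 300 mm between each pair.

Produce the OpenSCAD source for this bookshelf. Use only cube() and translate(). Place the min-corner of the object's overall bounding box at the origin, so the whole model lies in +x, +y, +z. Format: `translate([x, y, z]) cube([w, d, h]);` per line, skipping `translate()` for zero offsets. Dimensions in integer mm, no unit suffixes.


cube([22, 366, 1744]);
translate([523, 0, 0]) cube([22, 366, 1744]);
translate([22, 0, 0]) cube([501, 366, 22]);
translate([22, 0, 322]) cube([501, 366, 22]);
translate([22, 0, 644]) cube([501, 366, 22]);
translate([22, 0, 966]) cube([501, 366, 22]);
translate([22, 0, 1288]) cube([501, 366, 22]);
translate([22, 0, 1610]) cube([501, 366, 22]);


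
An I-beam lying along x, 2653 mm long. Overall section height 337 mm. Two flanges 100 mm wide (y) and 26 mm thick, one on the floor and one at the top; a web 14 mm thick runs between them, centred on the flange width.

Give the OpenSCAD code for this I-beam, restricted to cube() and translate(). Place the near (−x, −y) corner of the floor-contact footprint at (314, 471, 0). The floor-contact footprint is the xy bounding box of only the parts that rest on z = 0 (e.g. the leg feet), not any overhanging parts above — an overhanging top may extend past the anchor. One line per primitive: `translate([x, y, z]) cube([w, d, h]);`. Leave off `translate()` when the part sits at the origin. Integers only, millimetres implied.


translate([314, 471, 0]) cube([2653, 100, 26]);
translate([314, 514, 26]) cube([2653, 14, 285]);
translate([314, 471, 311]) cube([2653, 100, 26]);


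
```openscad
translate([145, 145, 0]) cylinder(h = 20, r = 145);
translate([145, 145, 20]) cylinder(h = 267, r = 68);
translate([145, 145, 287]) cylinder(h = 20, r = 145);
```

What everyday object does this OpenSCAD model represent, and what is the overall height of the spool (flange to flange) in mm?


A spool. The overall height is 307 mm.

Three coaxial cylinders, large–small–large — a spool. Two 20 mm flanges and a 267 mm core give 20 + 267 + 20 = 307 mm.


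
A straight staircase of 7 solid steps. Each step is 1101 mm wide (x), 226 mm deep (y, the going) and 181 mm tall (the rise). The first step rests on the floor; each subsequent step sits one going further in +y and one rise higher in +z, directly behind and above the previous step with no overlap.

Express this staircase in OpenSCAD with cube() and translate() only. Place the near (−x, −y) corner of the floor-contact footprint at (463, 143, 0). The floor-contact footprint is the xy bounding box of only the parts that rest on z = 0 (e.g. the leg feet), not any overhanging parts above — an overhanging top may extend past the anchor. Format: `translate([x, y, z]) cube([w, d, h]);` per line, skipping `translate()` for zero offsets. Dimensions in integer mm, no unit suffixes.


translate([463, 143, 0]) cube([1101, 226, 181]);
translate([463, 369, 181]) cube([1101, 226, 181]);
translate([463, 595, 362]) cube([1101, 226, 181]);
translate([463, 821, 543]) cube([1101, 226, 181]);
translate([463, 1047, 724]) cube([1101, 226, 181]);
translate([463, 1273, 905]) cube([1101, 226, 181]);
translate([463, 1499, 1086]) cube([1101, 226, 181]);


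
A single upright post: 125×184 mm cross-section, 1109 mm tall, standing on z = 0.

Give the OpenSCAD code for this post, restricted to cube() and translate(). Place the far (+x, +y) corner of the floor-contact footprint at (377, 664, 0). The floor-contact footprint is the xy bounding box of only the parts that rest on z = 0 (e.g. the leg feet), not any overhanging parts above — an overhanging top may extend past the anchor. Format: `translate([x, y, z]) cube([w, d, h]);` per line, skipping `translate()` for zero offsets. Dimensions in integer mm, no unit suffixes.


translate([252, 480, 0]) cube([125, 184, 1109]);


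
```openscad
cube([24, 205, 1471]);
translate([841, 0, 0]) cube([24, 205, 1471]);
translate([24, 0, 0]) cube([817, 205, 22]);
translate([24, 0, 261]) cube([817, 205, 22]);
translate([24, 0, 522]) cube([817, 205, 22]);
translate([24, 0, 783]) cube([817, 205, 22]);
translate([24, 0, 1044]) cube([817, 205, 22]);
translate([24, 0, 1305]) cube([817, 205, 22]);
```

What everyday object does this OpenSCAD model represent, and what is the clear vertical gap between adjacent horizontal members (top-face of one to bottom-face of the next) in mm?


A bookshelf. The clear shelf gap is 239 mm.

Two tall side panels with 6 horizontal boards between them — a bookshelf. The first two shelf undersides are at z = 0 and z = 261; with shelf thickness 22, the clear gap is 261 − 0 − 22 = 239 mm.


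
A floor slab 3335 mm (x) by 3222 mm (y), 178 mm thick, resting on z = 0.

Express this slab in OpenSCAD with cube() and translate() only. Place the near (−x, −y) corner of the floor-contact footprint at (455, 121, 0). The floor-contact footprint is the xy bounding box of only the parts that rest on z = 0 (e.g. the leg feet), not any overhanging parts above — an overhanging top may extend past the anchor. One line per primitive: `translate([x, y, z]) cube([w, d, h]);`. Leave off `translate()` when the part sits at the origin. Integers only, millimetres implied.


translate([455, 121, 0]) cube([3335, 3222, 178]);


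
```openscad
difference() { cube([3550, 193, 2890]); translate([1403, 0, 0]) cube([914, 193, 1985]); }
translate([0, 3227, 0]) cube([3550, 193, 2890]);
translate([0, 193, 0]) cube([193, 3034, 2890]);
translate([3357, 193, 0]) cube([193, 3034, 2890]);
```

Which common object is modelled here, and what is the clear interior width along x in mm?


A single room. The interior width is 3164 mm.

Four walls enclosing a rectangle with a door in the front wall — a room. Outside width 3550 minus two 193 mm walls gives 3164 mm.


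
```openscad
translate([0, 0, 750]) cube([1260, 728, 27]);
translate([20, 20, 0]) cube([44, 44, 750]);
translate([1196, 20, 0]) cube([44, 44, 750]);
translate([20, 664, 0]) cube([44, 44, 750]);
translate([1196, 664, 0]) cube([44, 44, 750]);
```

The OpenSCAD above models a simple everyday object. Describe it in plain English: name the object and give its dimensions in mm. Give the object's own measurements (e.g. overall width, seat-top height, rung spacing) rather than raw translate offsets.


A table: top 1260 mm (x) × 728 mm (y), 27 mm thick, upper face at z = 777 mm, on four 44×44 mm square legs, each inset 20 mm from the nearest pair of top edges from z = 0 to the bottom of the top.


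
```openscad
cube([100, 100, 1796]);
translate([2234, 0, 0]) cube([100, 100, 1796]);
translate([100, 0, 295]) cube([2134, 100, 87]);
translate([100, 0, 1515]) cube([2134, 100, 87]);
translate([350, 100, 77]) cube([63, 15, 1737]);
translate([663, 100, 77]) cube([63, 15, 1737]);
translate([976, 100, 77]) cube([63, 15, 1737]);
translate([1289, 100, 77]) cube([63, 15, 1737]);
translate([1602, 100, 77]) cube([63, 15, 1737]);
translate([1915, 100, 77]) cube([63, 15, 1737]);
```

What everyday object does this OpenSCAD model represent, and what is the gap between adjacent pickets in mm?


A fence section. The picket gap is 250 mm.

Two posts, two rails, 6 pickets — a fence section. Span 2134 mm holds 6 pickets of 63 mm with 7 equal gaps: ⌊(2134 − 6·63) / 7⌋ = 250 mm.


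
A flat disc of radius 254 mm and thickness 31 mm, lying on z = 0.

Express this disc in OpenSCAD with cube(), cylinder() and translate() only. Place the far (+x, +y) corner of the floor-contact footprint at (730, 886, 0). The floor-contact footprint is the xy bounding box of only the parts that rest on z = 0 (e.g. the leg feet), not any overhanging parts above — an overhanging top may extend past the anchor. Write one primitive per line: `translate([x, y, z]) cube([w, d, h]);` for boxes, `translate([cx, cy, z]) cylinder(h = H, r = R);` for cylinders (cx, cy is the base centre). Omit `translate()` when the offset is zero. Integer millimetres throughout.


translate([476, 632, 0]) cylinder(h = 31, r = 254);


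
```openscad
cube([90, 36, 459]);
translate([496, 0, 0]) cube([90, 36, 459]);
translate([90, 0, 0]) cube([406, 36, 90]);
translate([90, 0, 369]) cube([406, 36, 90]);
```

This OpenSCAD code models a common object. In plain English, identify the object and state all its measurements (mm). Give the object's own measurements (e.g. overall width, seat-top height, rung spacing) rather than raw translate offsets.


A rectangular picture frame lying in the x–z plane (depth along y). The opening is 406 mm wide (x) by 279 mm tall (z), surrounded by a border 90 mm wide on all four sides. The frame is 36 mm deep and is made of two full-height vertical stiles with two horizontal rails fitted between them.


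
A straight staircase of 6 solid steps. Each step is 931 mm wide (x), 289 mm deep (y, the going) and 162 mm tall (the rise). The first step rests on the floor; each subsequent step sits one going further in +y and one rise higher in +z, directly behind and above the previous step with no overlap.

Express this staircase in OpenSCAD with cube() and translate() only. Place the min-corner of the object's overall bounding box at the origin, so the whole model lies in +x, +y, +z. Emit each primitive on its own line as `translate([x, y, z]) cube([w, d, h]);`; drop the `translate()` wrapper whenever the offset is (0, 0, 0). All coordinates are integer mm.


cube([931, 289, 162]);
translate([0, 289, 162]) cube([931, 289, 162]);
translate([0, 578, 324]) cube([931, 289, 162]);
translate([0, 867, 486]) cube([931, 289, 162]);
translate([0, 1156, 648]) cube([931, 289, 162]);
translate([0, 1445, 810]) cube([931, 289, 162]);


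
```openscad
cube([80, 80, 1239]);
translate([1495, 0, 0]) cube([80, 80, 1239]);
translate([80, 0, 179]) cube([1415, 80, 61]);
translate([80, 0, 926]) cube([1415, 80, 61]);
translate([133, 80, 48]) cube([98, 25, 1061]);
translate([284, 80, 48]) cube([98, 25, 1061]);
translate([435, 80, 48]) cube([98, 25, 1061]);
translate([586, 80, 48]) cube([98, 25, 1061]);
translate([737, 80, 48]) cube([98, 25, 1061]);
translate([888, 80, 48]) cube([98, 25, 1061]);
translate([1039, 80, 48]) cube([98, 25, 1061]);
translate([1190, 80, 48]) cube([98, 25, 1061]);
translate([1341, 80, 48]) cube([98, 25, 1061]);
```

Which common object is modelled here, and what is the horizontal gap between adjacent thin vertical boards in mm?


A fence section. The picket gap is 53 mm.

Two posts, two rails, 9 pickets — a fence section. Span 1415 mm holds 9 pickets of 98 mm with 10 equal gaps: ⌊(1415 − 9·98) / 10⌋ = 53 mm.


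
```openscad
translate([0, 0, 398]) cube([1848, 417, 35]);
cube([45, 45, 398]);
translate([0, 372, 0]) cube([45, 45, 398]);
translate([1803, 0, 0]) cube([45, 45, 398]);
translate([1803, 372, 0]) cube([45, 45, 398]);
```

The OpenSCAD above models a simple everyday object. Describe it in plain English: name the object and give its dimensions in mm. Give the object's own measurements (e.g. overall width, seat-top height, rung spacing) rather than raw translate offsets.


A long wooden bench with a 1848 mm (x) × 417 mm (y) seat, 35 mm thick, its top surface 433 mm above the floor. Four 45 mm square legs at the seat corners, flush with the edges, run from z = 0 to the seat underside.


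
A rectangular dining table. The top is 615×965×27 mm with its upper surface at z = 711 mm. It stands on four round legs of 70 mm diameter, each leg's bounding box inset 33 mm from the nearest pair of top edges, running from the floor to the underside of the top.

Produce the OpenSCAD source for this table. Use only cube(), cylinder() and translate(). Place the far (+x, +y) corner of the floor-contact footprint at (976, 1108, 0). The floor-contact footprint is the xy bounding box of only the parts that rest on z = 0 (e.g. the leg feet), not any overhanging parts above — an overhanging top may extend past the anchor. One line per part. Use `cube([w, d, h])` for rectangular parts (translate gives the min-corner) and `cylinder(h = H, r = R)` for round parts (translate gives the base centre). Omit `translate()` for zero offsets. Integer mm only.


translate([394, 176, 684]) cube([615, 965, 27]);
translate([462, 244, 0]) cylinder(h = 684, r = 35);
translate([941, 244, 0]) cylinder(h = 684, r = 35);
translate([462, 1073, 0]) cylinder(h = 684, r = 35);
translate([941, 1073, 0]) cylinder(h = 684, r = 35);


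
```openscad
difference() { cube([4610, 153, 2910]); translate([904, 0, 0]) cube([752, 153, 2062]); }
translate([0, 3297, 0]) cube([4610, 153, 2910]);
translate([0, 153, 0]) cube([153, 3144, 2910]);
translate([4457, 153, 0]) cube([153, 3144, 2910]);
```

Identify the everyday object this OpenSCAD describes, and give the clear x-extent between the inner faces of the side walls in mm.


A single room. The interior width is 4304 mm.

Four walls enclosing a rectangle with a door in the front wall — a room. Outside width 4610 minus two 153 mm walls gives 4304 mm.


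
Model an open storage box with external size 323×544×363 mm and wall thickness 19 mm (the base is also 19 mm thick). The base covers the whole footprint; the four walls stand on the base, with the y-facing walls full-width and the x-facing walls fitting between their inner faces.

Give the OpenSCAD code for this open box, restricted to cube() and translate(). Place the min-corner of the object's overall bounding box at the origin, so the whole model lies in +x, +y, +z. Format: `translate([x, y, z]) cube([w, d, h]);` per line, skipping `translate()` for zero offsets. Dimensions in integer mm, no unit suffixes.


cube([323, 544, 19]);
translate([0, 0, 19]) cube([323, 19, 344]);
translate([0, 525, 19]) cube([323, 19, 344]);
translate([0, 19, 19]) cube([19, 506, 344]);
translate([304, 19, 19]) cube([19, 506, 344]);
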